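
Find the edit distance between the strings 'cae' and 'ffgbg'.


Building DP table for s1='cae' (len 3) and s2='ffgbg' (len 5):
       f  f  g  b  g
    0  1  2  3  4  5
  c 1  1  2  3  4  5
  a 2  2  2  3  4  5
  e 3  3  3  3  4  5
Edit distance = dp[3][5] = 5

5


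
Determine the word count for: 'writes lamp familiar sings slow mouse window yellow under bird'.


Counting words by splitting on spaces:
  Word 1: 'writes'
  Word 2: 'lamp'
  Word 3: 'familiar'
  Word 4: 'sings'
  Word 5: 'slow'
  Word 6: 'mouse'
  Word 7: 'window'
  Word 8: 'yellow'
  Word 9: 'under'
  Word 10: 'bird'
Total words: 10

10


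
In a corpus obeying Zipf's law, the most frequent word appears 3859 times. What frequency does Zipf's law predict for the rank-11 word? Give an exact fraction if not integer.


Zipf's law: freq(rank) = f1 / rank
f1 = 3859, rank = 11
freq = 3859 / 11
GCD(3859, 11) = 1
Simplified: 3859/11

3859/11


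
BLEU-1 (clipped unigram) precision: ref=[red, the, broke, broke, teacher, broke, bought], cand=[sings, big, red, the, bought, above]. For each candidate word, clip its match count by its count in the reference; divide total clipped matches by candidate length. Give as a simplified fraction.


Reference word counts: {'bought': 1, 'broke': 3, 'red': 1, 'teacher': 1, 'the': 1}
Checking each candidate word (with clipping):
  'sings' -> not in reference -> no match (matches: 0)
  'big' -> not in reference -> no match (matches: 0)
  'red' -> in reference (ref count 1, used 1/1) -> match (matches: 1)
  'the' -> in reference (ref count 1, used 1/1) -> match (matches: 2)
  'bought' -> in reference (ref count 1, used 1/1) -> match (matches: 3)
  'above' -> not in reference -> no match (matches: 3)
Clipped matches: 3, Candidate length: 6
Precision = 3/6 = 1/2

1/2


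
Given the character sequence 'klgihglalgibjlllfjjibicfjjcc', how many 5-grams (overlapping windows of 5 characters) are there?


String 'klgihglalgibjlllfjjibicfjjcc' has length L = 28.
Number of overlapping n-grams = L - n + 1
Substituting: 28 - 5 + 1 = 24

24


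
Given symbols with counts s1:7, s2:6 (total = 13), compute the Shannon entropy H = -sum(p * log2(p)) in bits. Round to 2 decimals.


Computing entropy H = -sum(p_i * log2(p_i)):
  s1: p = 7/13 = 0.5385, -p*log2(p) = 0.4809
  s2: p = 6/13 = 0.4615, -p*log2(p) = 0.5148
H = sum of terms = 0.9957
Rounded to 2 decimals: 1.00

1.00


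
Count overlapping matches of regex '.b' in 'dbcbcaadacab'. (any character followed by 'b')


Pattern: .b means any character followed by 'b'.
Scanning 'dbcbcaadacab' position-by-position:
  Pos 0: window 'db' -> MATCH
  Pos 1: window 'bc' -> no
  Pos 2: window 'cb' -> MATCH
  Pos 3: window 'bc' -> no
  Pos 4: window 'ca' -> no
  Pos 5: window 'aa' -> no
  Pos 6: window 'ad' -> no
  Pos 7: window 'da' -> no
  Pos 8: window 'ac' -> no
  Pos 9: window 'ca' -> no
  Pos 10: window 'ab' -> MATCH
  Pos 11: window 'b' -> no
Total matches: 3

3


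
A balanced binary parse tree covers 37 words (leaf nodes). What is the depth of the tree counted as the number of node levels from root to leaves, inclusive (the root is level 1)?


In a balanced binary tree with n leaves the deepest leaf is ceil(log2(n)) edges below the root,
so counting node levels inclusive of root and leaves gives ceil(log2(n)) + 1 levels.
log2(37) = 5.2095
ceil(5.2095) = 6
levels = 6 + 1 = 7

7


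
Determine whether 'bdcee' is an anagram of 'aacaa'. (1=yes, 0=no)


Sort characters of 'bdcee': 'bcdee'
Sort characters of 'aacaa': 'aaaac'
Sorted forms differ -> they are NOT anagrams
Result: 0

0


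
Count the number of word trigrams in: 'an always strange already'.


Word trigrams from [4] words:
  Trigram 1: (an always strange)
  Trigram 2: (always strange already)
Total word trigrams: 4 - 2 = 2

2


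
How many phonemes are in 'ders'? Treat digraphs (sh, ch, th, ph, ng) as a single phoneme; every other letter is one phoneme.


Parsing 'ders' greedily, digraphs first:
  'd' -> consonant phoneme (phonemes so far: 1)
  'e' -> vowel phoneme (phonemes so far: 2)
  'r' -> consonant phoneme (phonemes so far: 3)
  's' -> consonant phoneme (phonemes so far: 4)
Total phonemes: 4

4


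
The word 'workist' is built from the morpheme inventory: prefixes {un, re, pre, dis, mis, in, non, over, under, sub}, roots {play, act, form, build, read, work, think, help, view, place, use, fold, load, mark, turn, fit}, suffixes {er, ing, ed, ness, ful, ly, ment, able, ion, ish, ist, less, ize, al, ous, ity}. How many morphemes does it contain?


Segmenting 'workist' against the inventory:
  'work' -> root (morpheme 1)
  'ist' -> suffix (morpheme 2)
Total morphemes: 2

2


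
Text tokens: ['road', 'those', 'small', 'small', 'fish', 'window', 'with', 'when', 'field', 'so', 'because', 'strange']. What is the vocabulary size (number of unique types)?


Listing all tokens and tracking unique types:
  Token 1: 'road' -> NEW (unique so far: 1)
  Token 2: 'those' -> NEW (unique so far: 2)
  Token 3: 'small' -> NEW (unique so far: 3)
  Token 4: 'small' -> duplicate (unique so far: 3)
  Token 5: 'fish' -> NEW (unique so far: 4)
  Token 6: 'window' -> NEW (unique so far: 5)
  Token 7: 'with' -> NEW (unique so far: 6)
  Token 8: 'when' -> NEW (unique so far: 7)
  Token 9: 'field' -> NEW (unique so far: 8)
  Token 10: 'so' -> NEW (unique so far: 9)
  Token 11: 'because' -> NEW (unique so far: 10)
  Token 12: 'strange' -> NEW (unique so far: 11)
Unique types: ('because', 'field', 'fish', 'road', 'small', 'so', 'strange', 'those', 'when', 'window', 'with')
Vocabulary size: 11

11


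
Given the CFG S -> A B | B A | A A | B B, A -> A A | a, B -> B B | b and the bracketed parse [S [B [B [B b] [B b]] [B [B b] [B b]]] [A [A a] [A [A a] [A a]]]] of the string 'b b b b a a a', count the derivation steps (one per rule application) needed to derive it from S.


Every bracketed nonterminal node [X ...] in the tree is produced by exactly one rule application.
Reading the tree off as a leftmost derivation:
  Step 1: S  =>  B A   (applied S -> B A)
  Step 2: B A  =>  B B A   (applied B -> B B)
  Step 3: B B A  =>  B B B A   (applied B -> B B)
  Step 4: B B B A  =>  b B B A   (applied B -> b)
  Step 5: b B B A  =>  b b B A   (applied B -> b)
  Step 6: b b B A  =>  b b B B A   (applied B -> B B)
  Step 7: b b B B A  =>  b b b B A   (applied B -> b)
  Step 8: b b b B A  =>  b b b b A   (applied B -> b)
  Step 9: b b b b A  =>  b b b b A A   (applied A -> A A)
  Step 10: b b b b A A  =>  b b b b a A   (applied A -> a)
  Step 11: b b b b a A  =>  b b b b a A A   (applied A -> A A)
  Step 12: b b b b a A A  =>  b b b b a a A   (applied A -> a)
  Step 13: b b b b a a A  =>  b b b b a a a   (applied A -> a)
Final yield: b b b b a a a
Total rewrite steps: 13

13


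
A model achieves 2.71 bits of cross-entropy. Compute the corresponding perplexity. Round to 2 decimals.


Perplexity formula: PP = 2^H
H = 2.71
PP = 2^2.71
Decompose: 2^2.71 = 2^2 * 2^0.71
2^2 = 4, 2^0.71 ~ 1.6358041
PP ~ 4 * 1.6358041 = 6.5432164
Rounded to 2 decimals: 6.54

6.54


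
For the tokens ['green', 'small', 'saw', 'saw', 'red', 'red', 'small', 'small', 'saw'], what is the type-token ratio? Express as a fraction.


Tokens: 9
Unique types: ('green', 'red', 'saw', 'small') = 4
TTR = 4/9
Already in lowest terms.

4/9


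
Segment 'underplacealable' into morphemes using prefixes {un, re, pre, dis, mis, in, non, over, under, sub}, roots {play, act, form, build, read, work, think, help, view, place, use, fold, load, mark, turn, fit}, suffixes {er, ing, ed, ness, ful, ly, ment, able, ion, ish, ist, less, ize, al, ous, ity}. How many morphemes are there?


Segmenting 'underplacealable' against the inventory:
  'under' -> prefix (morpheme 1)
  'place' -> root (morpheme 2)
  'al' -> suffix (morpheme 3)
  'able' -> suffix (morpheme 4)
Total morphemes: 4

4


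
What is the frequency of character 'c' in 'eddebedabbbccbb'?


Scanning 'eddebedabbbccbb' for 'c':
  Position 11: 'c' -> MATCH (count: 1)
  Position 12: 'c' -> MATCH (count: 2)
Total occurrences of 'c': 2

2


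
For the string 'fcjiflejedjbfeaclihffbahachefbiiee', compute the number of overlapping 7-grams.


String 'fcjiflejedjbfeaclihffbahachefbiiee' has length L = 34.
Number of overlapping n-grams = L - n + 1
Substituting: 34 - 7 + 1 = 28

28


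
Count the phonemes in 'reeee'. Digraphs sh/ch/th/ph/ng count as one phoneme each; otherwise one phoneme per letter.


Parsing 'reeee' greedily, digraphs first:
  'r' -> consonant phoneme (phonemes so far: 1)
  'e' -> vowel phoneme (phonemes so far: 2)
  'e' -> vowel phoneme (phonemes so far: 3)
  'e' -> vowel phoneme (phonemes so far: 4)
  'e' -> vowel phoneme (phonemes so far: 5)
Total phonemes: 5

5


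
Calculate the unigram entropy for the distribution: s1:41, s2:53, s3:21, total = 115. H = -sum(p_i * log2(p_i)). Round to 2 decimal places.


Computing entropy H = -sum(p_i * log2(p_i)):
  s1: p = 41/115 = 0.3565, -p*log2(p) = 0.5305
  s2: p = 53/115 = 0.4609, -p*log2(p) = 0.5151
  s3: p = 21/115 = 0.1826, -p*log2(p) = 0.4480
H = sum of terms = 1.4936
Rounded to 2 decimals: 1.49

1.49


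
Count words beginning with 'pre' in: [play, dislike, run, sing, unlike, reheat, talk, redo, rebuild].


Checking each word for prefix 'pre':
  'play' -> no (count: 0)
  'dislike' -> no (count: 0)
  'run' -> no (count: 0)
  'sing' -> no (count: 0)
  'unlike' -> no (count: 0)
  'reheat' -> no (count: 0)
  'talk' -> no (count: 0)
  'redo' -> no (count: 0)
  'rebuild' -> no (count: 0)
Total with prefix 'pre': 0

0


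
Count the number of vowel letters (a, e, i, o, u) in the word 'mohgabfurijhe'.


Scanning each character of 'mohgabfurijhe':
  Position 1: 'm' -> consonant (running count: 0)
  Position 2: 'o' -> vowel (running count: 1)
  Position 3: 'h' -> consonant (running count: 1)
  Position 4: 'g' -> consonant (running count: 1)
  Position 5: 'a' -> vowel (running count: 2)
  Position 6: 'b' -> consonant (running count: 2)
  Position 7: 'f' -> consonant (running count: 2)
  Position 8: 'u' -> vowel (running count: 3)
  Position 9: 'r' -> consonant (running count: 3)
  Position 10: 'i' -> vowel (running count: 4)
  Position 11: 'j' -> consonant (running count: 4)
  Position 12: 'h' -> consonant (running count: 4)
  Position 13: 'e' -> vowel (running count: 5)
Total vowels: 5

5


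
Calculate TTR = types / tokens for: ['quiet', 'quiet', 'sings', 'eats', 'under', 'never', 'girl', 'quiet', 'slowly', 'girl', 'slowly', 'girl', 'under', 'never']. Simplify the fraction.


Tokens: 14
Unique types: ('eats', 'girl', 'never', 'quiet', 'sings', 'slowly', 'under') = 7
TTR = 7/14
Simplify: divide both by 7 -> 1/2
TTR = 1/2

1/2


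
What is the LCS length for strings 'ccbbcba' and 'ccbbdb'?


DP table for LCS of 'ccbbcba' and 'ccbbdb':
       c  c  b  b  d  b
    0  0  0  0  0  0  0
  c 0  1  1  1  1  1  1
  c 0  1  2  2  2  2  2
  b 0  1  2  3  3  3  3
  b 0  1  2  3  4  4  4
  c 0  1  2  3  4  4  4
  b 0  1  2  3  4  4  5
  a 0  1  2  3  4  4  5
LCS: 'ccbbb'
LCS length = 5

5


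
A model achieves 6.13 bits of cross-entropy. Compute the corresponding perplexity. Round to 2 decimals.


Perplexity formula: PP = 2^H
H = 6.13
PP = 2^6.13
Decompose: 2^6.13 = 2^6 * 2^0.13
2^6 = 64, 2^0.13 ~ 1.0942937
PP ~ 64 * 1.0942937 = 70.0347968
Rounded to 2 decimals: 70.03

70.03


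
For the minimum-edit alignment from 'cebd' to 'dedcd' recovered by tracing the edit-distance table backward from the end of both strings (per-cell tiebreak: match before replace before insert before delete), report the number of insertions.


Edit distance = 3. Backtracking from cell (4, 5) with preference match > replace > insert > delete,
then listing the resulting alignment 'cebd' -> 'dedcd' left to right:
  Step 1: replace c->d
  Step 2: keep 'e'
  Step 3: insert 'd' [insertion #1]
  Step 4: replace b->c
  Step 5: keep 'd'
Total insertions: 1

1


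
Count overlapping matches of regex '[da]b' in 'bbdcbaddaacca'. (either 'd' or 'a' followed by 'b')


Pattern: [da]b means either 'd' or 'a' followed by 'b'.
Scanning 'bbdcbaddaacca' position-by-position:
  Pos 0: window 'bb' -> no
  Pos 1: window 'bd' -> no
  Pos 2: window 'dc' -> no
  Pos 3: window 'cb' -> no
  Pos 4: window 'ba' -> no
  Pos 5: window 'ad' -> no
  Pos 6: window 'dd' -> no
  Pos 7: window 'da' -> no
  Pos 8: window 'aa' -> no
  Pos 9: window 'ac' -> no
  Pos 10: window 'cc' -> no
  Pos 11: window 'ca' -> no
  Pos 12: window 'a' -> no
Total matches: 0

0


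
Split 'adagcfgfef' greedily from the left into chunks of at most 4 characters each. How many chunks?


'adagcfgfef' has 10 characters.
Chunking with max size 4:
  Chunk 1: 'adag' (positions 0-3)
  Chunk 2: 'cfgf' (positions 4-7)
  Chunk 3: 'ef' (positions 8-9)
Total chunks: ceil(10 / 4) = 3

3


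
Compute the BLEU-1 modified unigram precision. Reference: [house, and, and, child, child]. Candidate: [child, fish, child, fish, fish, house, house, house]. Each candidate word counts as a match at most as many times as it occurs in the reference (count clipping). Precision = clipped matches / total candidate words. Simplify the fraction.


Reference word counts: {'and': 2, 'child': 2, 'house': 1}
Checking each candidate word (with clipping):
  'child' -> in reference (ref count 2, used 1/2) -> match (matches: 1)
  'fish' -> not in reference -> no match (matches: 1)
  'child' -> in reference (ref count 2, used 2/2) -> match (matches: 2)
  'fish' -> not in reference -> no match (matches: 2)
  'fish' -> not in reference -> no match (matches: 2)
  'house' -> in reference (ref count 1, used 1/1) -> match (matches: 3)
  'house' -> ref count 1 already used up (1/1) -> clipped, no match (matches: 3)
  'house' -> ref count 1 already used up (1/1) -> clipped, no match (matches: 3)
Clipped matches: 3, Candidate length: 8
Precision = 3/8

3/8


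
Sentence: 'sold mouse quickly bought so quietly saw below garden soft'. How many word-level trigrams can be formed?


Word trigrams from [10] words:
  Trigram 1: (sold mouse quickly)
  Trigram 2: (mouse quickly bought)
  Trigram 3: (quickly bought so)
  Trigram 4: (bought so quietly)
  Trigram 5: (so quietly saw)
  Trigram 6: (quietly saw below)
  Trigram 7: (saw below garden)
  Trigram 8: (below garden soft)
Total word trigrams: 10 - 2 = 8

8


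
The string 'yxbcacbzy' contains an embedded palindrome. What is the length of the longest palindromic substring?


Scanning 'yxbcacbzy' for palindromic substrings.
Substring at positions 2-6: 'bcacb'.
Check: reverse('bcacb') = 'bcacb' -> palindrome confirmed.
Neighbouring characters ('x' / 'z') break symmetry, so it cannot extend further.
No longer palindromic substring exists; longest length = 5

5


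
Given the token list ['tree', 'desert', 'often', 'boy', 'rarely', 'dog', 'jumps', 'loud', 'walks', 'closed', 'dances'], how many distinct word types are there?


Listing all tokens and tracking unique types:
  Token 1: 'tree' -> NEW (unique so far: 1)
  Token 2: 'desert' -> NEW (unique so far: 2)
  Token 3: 'often' -> NEW (unique so far: 3)
  Token 4: 'boy' -> NEW (unique so far: 4)
  Token 5: 'rarely' -> NEW (unique so far: 5)
  Token 6: 'dog' -> NEW (unique so far: 6)
  Token 7: 'jumps' -> NEW (unique so far: 7)
  Token 8: 'loud' -> NEW (unique so far: 8)
  Token 9: 'walks' -> NEW (unique so far: 9)
  Token 10: 'closed' -> NEW (unique so far: 10)
  Token 11: 'dances' -> NEW (unique so far: 11)
Unique types: ('boy', 'closed', 'dances', 'desert', 'dog', 'jumps', 'loud', 'often', 'rarely', 'tree', 'walks')
Vocabulary size: 11

11


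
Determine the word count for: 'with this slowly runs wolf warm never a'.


Counting words by splitting on spaces:
  Word 1: 'with'
  Word 2: 'this'
  Word 3: 'slowly'
  Word 4: 'runs'
  Word 5: 'wolf'
  Word 6: 'warm'
  Word 7: 'never'
  Word 8: 'a'
Total words: 8

8


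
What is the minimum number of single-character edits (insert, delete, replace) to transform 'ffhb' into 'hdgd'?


Building DP table for s1='ffhb' (len 4) and s2='hdgd' (len 4):
       h  d  g  d
    0  1  2  3  4
  f 1  1  2  3  4
  f 2  2  2  3  4
  h 3  2  3  3  4
  b 4  3  3  4  4
Edit distance = dp[4][4] = 4

4


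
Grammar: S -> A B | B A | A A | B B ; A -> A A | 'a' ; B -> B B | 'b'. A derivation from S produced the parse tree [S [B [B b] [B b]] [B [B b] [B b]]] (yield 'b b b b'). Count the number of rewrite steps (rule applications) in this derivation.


Every bracketed nonterminal node [X ...] in the tree is produced by exactly one rule application.
Reading the tree off as a leftmost derivation:
  Step 1: S  =>  B B   (applied S -> B B)
  Step 2: B B  =>  B B B   (applied B -> B B)
  Step 3: B B B  =>  b B B   (applied B -> b)
  Step 4: b B B  =>  b b B   (applied B -> b)
  Step 5: b b B  =>  b b B B   (applied B -> B B)
  Step 6: b b B B  =>  b b b B   (applied B -> b)
  Step 7: b b b B  =>  b b b b   (applied B -> b)
Final yield: b b b b
Total rewrite steps: 7

7


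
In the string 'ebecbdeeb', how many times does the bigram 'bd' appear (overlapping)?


Scanning 'ebecbdeeb' for bigram 'bd':
  Position 0: 'eb' -> no
  Position 1: 'be' -> no
  Position 2: 'ec' -> no
  Position 3: 'cb' -> no
  Position 4: 'bd' -> MATCH
  Position 5: 'de' -> no
  Position 6: 'ee' -> no
  Position 7: 'eb' -> no
Total matches: 1

1


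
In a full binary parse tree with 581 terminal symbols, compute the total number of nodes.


Leaf nodes (terminals): 581
Internal nodes = n - 1 = 581 - 1 = 580
Total = leaves + internal = 581 + 580 = 1161

1161


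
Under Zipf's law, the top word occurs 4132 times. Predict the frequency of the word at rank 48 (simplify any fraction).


Zipf's law: freq(rank) = f1 / rank
f1 = 4132, rank = 48
freq = 4132 / 48
GCD(4132, 48) = 4
Simplified: 1033/12

1033/12


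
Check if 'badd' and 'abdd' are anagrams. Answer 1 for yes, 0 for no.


Sort characters of 'badd': 'abdd'
Sort characters of 'abdd': 'abdd'
Sorted forms match -> they ARE anagrams
Result: 1

1


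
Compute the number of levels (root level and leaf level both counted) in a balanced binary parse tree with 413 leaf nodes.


In a balanced binary tree with n leaves the deepest leaf is ceil(log2(n)) edges below the root,
so counting node levels inclusive of root and leaves gives ceil(log2(n)) + 1 levels.
log2(413) = 8.6900
ceil(8.6900) = 9
levels = 9 + 1 = 10

10


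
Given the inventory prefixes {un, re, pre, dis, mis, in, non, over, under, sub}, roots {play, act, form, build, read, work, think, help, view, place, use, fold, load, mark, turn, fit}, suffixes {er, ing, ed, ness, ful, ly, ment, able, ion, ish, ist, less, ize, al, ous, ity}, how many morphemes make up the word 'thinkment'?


Segmenting 'thinkment' against the inventory:
  'think' -> root (morpheme 1)
  'ment' -> suffix (morpheme 2)
Total morphemes: 2

2


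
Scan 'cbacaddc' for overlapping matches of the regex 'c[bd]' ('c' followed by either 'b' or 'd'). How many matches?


Pattern: c[bd] means 'c' followed by either 'b' or 'd'.
Scanning 'cbacaddc' position-by-position:
  Pos 0: window 'cb' -> MATCH
  Pos 1: window 'ba' -> no
  Pos 2: window 'ac' -> no
  Pos 3: window 'ca' -> no
  Pos 4: window 'ad' -> no
  Pos 5: window 'dd' -> no
  Pos 6: window 'dc' -> no
  Pos 7: window 'c' -> no
Total matches: 1

1


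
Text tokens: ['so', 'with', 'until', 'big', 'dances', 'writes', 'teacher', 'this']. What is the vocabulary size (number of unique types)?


Listing all tokens and tracking unique types:
  Token 1: 'so' -> NEW (unique so far: 1)
  Token 2: 'with' -> NEW (unique so far: 2)
  Token 3: 'until' -> NEW (unique so far: 3)
  Token 4: 'big' -> NEW (unique so far: 4)
  Token 5: 'dances' -> NEW (unique so far: 5)
  Token 6: 'writes' -> NEW (unique so far: 6)
  Token 7: 'teacher' -> NEW (unique so far: 7)
  Token 8: 'this' -> NEW (unique so far: 8)
Unique types: ('big', 'dances', 'so', 'teacher', 'this', 'until', 'with', 'writes')
Vocabulary size: 8

8


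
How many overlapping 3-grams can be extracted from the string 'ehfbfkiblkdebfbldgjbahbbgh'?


String 'ehfbfkiblkdebfbldgjbahbbgh' has length L = 26.
Number of overlapping n-grams = L - n + 1
Substituting: 26 - 3 + 1 = 24

24


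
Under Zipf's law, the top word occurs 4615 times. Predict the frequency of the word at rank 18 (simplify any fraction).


Zipf's law: freq(rank) = f1 / rank
f1 = 4615, rank = 18
freq = 4615 / 18
GCD(4615, 18) = 1
Simplified: 4615/18

4615/18


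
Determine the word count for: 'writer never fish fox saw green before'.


Counting words by splitting on spaces:
  Word 1: 'writer'
  Word 2: 'never'
  Word 3: 'fish'
  Word 4: 'fox'
  Word 5: 'saw'
  Word 6: 'green'
  Word 7: 'before'
Total words: 7

7


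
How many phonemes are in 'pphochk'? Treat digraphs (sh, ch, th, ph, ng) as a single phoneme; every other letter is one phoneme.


Parsing 'pphochk' greedily, digraphs first:
  'p' -> consonant phoneme (phonemes so far: 1)
  'ph' -> digraph (1 consonant phoneme) (phonemes so far: 2)
  'o' -> vowel phoneme (phonemes so far: 3)
  'ch' -> digraph (1 consonant phoneme) (phonemes so far: 4)
  'k' -> consonant phoneme (phonemes so far: 5)
Total phonemes: 5

5


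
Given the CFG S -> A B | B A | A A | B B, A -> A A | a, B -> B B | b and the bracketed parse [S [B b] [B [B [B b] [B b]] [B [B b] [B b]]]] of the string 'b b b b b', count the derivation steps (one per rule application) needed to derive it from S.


Every bracketed nonterminal node [X ...] in the tree is produced by exactly one rule application.
Reading the tree off as a leftmost derivation:
  Step 1: S  =>  B B   (applied S -> B B)
  Step 2: B B  =>  b B   (applied B -> b)
  Step 3: b B  =>  b B B   (applied B -> B B)
  Step 4: b B B  =>  b B B B   (applied B -> B B)
  Step 5: b B B B  =>  b b B B   (applied B -> b)
  Step 6: b b B B  =>  b b b B   (applied B -> b)
  Step 7: b b b B  =>  b b b B B   (applied B -> B B)
  Step 8: b b b B B  =>  b b b b B   (applied B -> b)
  Step 9: b b b b B  =>  b b b b b   (applied B -> b)
Final yield: b b b b b
Total rewrite steps: 9

9


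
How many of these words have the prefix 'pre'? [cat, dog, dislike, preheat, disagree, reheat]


Checking each word for prefix 'pre':
  'cat' -> no (count: 0)
  'dog' -> no (count: 0)
  'dislike' -> no (count: 0)
  'preheat' -> YES, starts with 'pre' (count: 1)
  'disagree' -> no (count: 1)
  'reheat' -> no (count: 1)
Total with prefix 'pre': 1

1


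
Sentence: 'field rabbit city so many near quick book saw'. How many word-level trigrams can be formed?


Word trigrams from [9] words:
  Trigram 1: (field rabbit city)
  Trigram 2: (rabbit city so)
  Trigram 3: (city so many)
  Trigram 4: (so many near)
  Trigram 5: (many near quick)
  Trigram 6: (near quick book)
  Trigram 7: (quick book saw)
Total word trigrams: 9 - 2 = 7

7


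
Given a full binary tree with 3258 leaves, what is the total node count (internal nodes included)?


Leaf nodes (terminals): 3258
Internal nodes = n - 1 = 3258 - 1 = 3257
Total = leaves + internal = 3258 + 3257 = 6515

6515


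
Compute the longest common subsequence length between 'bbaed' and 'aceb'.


DP table for LCS of 'bbaed' and 'aceb':
       a  c  e  b
    0  0  0  0  0
  b 0  0  0  0  1
  b 0  0  0  0  1
  a 0  1  1  1  1
  e 0  1  1  2  2
  d 0  1  1  2  2
LCS: 'ae'
LCS length = 2

2


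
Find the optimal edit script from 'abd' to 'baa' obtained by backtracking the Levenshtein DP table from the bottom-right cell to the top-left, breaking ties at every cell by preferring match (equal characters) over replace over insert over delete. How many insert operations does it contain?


Edit distance = 3. Backtracking from cell (3, 3) with preference match > replace > insert > delete,
then listing the resulting alignment 'abd' -> 'baa' left to right:
  Step 1: replace a->b
  Step 2: replace b->a
  Step 3: replace d->a
Total insertions: 0

0


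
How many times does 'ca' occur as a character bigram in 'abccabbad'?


Scanning 'abccabbad' for bigram 'ca':
  Position 0: 'ab' -> no
  Position 1: 'bc' -> no
  Position 2: 'cc' -> no
  Position 3: 'ca' -> MATCH
  Position 4: 'ab' -> no
  Position 5: 'bb' -> no
  Position 6: 'ba' -> no
  Position 7: 'ad' -> no
Total matches: 1

1


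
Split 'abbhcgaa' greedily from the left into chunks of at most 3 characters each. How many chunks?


'abbhcgaa' has 8 characters.
Chunking with max size 3:
  Chunk 1: 'abb' (positions 0-2)
  Chunk 2: 'hcg' (positions 3-5)
  Chunk 3: 'aa' (positions 6-7)
Total chunks: ceil(8 / 3) = 3

3


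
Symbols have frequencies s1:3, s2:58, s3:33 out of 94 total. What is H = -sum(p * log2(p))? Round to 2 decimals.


Computing entropy H = -sum(p_i * log2(p_i)):
  s1: p = 3/94 = 0.0319, -p*log2(p) = 0.1586
  s2: p = 58/94 = 0.6170, -p*log2(p) = 0.4298
  s3: p = 33/94 = 0.3511, -p*log2(p) = 0.5302
H = sum of terms = 1.1186
Rounded to 2 decimals: 1.12

1.12


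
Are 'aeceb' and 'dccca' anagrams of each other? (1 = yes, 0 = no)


Sort characters of 'aeceb': 'abcee'
Sort characters of 'dccca': 'acccd'
Sorted forms differ -> they are NOT anagrams
Result: 0

0


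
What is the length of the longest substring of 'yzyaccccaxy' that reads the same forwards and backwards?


Scanning 'yzyaccccaxy' for palindromic substrings.
Substring at positions 3-8: 'acccca'.
Check: reverse('acccca') = 'acccca' -> palindrome confirmed.
Neighbouring characters ('y' / 'x') break symmetry, so it cannot extend further.
No longer palindromic substring exists; longest length = 6

6


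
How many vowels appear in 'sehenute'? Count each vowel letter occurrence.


Scanning each character of 'sehenute':
  Position 1: 's' -> consonant (running count: 0)
  Position 2: 'e' -> vowel (running count: 1)
  Position 3: 'h' -> consonant (running count: 1)
  Position 4: 'e' -> vowel (running count: 2)
  Position 5: 'n' -> consonant (running count: 2)
  Position 6: 'u' -> vowel (running count: 3)
  Position 7: 't' -> consonant (running count: 3)
  Position 8: 'e' -> vowel (running count: 4)
Total vowels: 4

4


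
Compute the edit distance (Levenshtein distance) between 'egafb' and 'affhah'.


Building DP table for s1='egafb' (len 5) and s2='affhah' (len 6):
       a  f  f  h  a  h
    0  1  2  3  4  5  6
  e 1  1  2  3  4  5  6
  g 2  2  2  3  4  5  6
  a 3  2  3  3  4  4  5
  f 4  3  2  3  4  5  5
  b 5  4  3  3  4  5  6
Edit distance = dp[5][6] = 6

6


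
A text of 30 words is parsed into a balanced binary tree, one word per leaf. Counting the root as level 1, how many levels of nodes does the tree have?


In a balanced binary tree with n leaves the deepest leaf is ceil(log2(n)) edges below the root,
so counting node levels inclusive of root and leaves gives ceil(log2(n)) + 1 levels.
log2(30) = 4.9069
ceil(4.9069) = 5
levels = 5 + 1 = 6

6


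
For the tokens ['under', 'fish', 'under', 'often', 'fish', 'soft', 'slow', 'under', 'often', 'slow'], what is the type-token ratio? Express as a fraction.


Tokens: 10
Unique types: ('fish', 'often', 'slow', 'soft', 'under') = 5
TTR = 5/10
Simplify: divide both by 5 -> 1/2
TTR = 1/2

1/2


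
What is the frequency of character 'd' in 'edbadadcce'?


Scanning 'edbadadcce' for 'd':
  Position 1: 'd' -> MATCH (count: 1)
  Position 4: 'd' -> MATCH (count: 2)
  Position 6: 'd' -> MATCH (count: 3)
Total occurrences of 'd': 3

3


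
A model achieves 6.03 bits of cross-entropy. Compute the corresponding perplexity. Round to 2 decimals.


Perplexity formula: PP = 2^H
H = 6.03
PP = 2^6.03
Decompose: 2^6.03 = 2^6 * 2^0.03
2^6 = 64, 2^0.03 ~ 1.0210121
PP ~ 64 * 1.0210121 = 65.3447744
Rounded to 2 decimals: 65.34

65.34


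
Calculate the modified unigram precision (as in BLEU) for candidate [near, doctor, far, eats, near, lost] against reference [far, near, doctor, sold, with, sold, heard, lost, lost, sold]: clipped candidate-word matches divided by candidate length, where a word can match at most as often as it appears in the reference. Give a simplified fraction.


Reference word counts: {'doctor': 1, 'far': 1, 'heard': 1, 'lost': 2, 'near': 1, 'sold': 3, 'with': 1}
Checking each candidate word (with clipping):
  'near' -> in reference (ref count 1, used 1/1) -> match (matches: 1)
  'doctor' -> in reference (ref count 1, used 1/1) -> match (matches: 2)
  'far' -> in reference (ref count 1, used 1/1) -> match (matches: 3)
  'eats' -> not in reference -> no match (matches: 3)
  'near' -> ref count 1 already used up (1/1) -> clipped, no match (matches: 3)
  'lost' -> in reference (ref count 2, used 1/2) -> match (matches: 4)
Clipped matches: 4, Candidate length: 6
Precision = 4/6 = 2/3

2/3


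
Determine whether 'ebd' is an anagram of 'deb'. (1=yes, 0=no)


Sort characters of 'ebd': 'bde'
Sort characters of 'deb': 'bde'
Sorted forms match -> they ARE anagrams
Result: 1

1


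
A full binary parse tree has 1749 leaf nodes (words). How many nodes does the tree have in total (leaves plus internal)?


Leaf nodes (terminals): 1749
Internal nodes = n - 1 = 1749 - 1 = 1748
Total = leaves + internal = 1749 + 1748 = 3497

3497


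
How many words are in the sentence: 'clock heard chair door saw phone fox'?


Counting words by splitting on spaces:
  Word 1: 'clock'
  Word 2: 'heard'
  Word 3: 'chair'
  Word 4: 'door'
  Word 5: 'saw'
  Word 6: 'phone'
  Word 7: 'fox'
Total words: 7

7


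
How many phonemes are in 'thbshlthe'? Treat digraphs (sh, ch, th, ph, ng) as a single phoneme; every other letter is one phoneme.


Parsing 'thbshlthe' greedily, digraphs first:
  'th' -> digraph (1 consonant phoneme) (phonemes so far: 1)
  'b' -> consonant phoneme (phonemes so far: 2)
  'sh' -> digraph (1 consonant phoneme) (phonemes so far: 3)
  'l' -> consonant phoneme (phonemes so far: 4)
  'th' -> digraph (1 consonant phoneme) (phonemes so far: 5)
  'e' -> vowel phoneme (phonemes so far: 6)
Total phonemes: 6

6


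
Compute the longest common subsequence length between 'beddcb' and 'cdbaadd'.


DP table for LCS of 'beddcb' and 'cdbaadd':
       c  d  b  a  a  d  d
    0  0  0  0  0  0  0  0
  b 0  0  0  1  1  1  1  1
  e 0  0  0  1  1  1  1  1
  d 0  0  1  1  1  1  2  2
  d 0  0  1  1  1  1  2  3
  c 0  1  1  1  1  1  2  3
  b 0  1  1  2  2  2  2  3
LCS: 'bdd'
LCS length = 3

3


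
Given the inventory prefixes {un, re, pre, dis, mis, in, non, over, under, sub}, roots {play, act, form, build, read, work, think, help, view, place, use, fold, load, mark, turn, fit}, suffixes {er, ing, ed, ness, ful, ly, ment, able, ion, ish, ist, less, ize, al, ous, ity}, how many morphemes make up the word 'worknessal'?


Segmenting 'worknessal' against the inventory:
  'work' -> root (morpheme 1)
  'ness' -> suffix (morpheme 2)
  'al' -> suffix (morpheme 3)
Total morphemes: 3

3


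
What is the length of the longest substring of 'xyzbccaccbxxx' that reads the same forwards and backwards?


Scanning 'xyzbccaccbxxx' for palindromic substrings.
Substring at positions 3-9: 'bccaccb'.
Check: reverse('bccaccb') = 'bccaccb' -> palindrome confirmed.
Neighbouring characters ('z' / 'x') break symmetry, so it cannot extend further.
No longer palindromic substring exists; longest length = 7

7


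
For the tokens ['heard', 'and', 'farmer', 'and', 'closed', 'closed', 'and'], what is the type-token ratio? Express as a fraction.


Tokens: 7
Unique types: ('and', 'closed', 'farmer', 'heard') = 4
TTR = 4/7
Already in lowest terms.

4/7


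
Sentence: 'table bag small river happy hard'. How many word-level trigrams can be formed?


Word trigrams from [6] words:
  Trigram 1: (table bag small)
  Trigram 2: (bag small river)
  Trigram 3: (small river happy)
  Trigram 4: (river happy hard)
Total word trigrams: 6 - 2 = 4

4


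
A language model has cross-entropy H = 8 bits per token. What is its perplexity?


Perplexity formula: PP = 2^H
H = 8
PP = 2^8
Steps: 2^1 = 2, 2^2 = 4, 2^3 = 8, 2^4 = 16, 2^5 = 32, 2^6 = 64, 2^7 = 128, 2^8 = 256
PP = 256

256


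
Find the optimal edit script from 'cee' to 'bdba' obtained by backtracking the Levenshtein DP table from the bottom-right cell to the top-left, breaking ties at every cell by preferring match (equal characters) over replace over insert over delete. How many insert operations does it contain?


Edit distance = 4. Backtracking from cell (3, 4) with preference match > replace > insert > delete,
then listing the resulting alignment 'cee' -> 'bdba' left to right:
  Step 1: insert 'b' [insertion #1]
  Step 2: replace c->d
  Step 3: replace e->b
  Step 4: replace e->a
Total insertions: 1

1


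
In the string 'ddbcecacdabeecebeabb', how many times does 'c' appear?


Scanning 'ddbcecacdabeecebeabb' for 'c':
  Position 3: 'c' -> MATCH (count: 1)
  Position 5: 'c' -> MATCH (count: 2)
  Position 7: 'c' -> MATCH (count: 3)
  Position 13: 'c' -> MATCH (count: 4)
Total occurrences of 'c': 4

4


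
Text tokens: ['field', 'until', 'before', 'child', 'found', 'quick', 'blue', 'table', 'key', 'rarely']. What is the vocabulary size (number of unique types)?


Listing all tokens and tracking unique types:
  Token 1: 'field' -> NEW (unique so far: 1)
  Token 2: 'until' -> NEW (unique so far: 2)
  Token 3: 'before' -> NEW (unique so far: 3)
  Token 4: 'child' -> NEW (unique so far: 4)
  Token 5: 'found' -> NEW (unique so far: 5)
  Token 6: 'quick' -> NEW (unique so far: 6)
  Token 7: 'blue' -> NEW (unique so far: 7)
  Token 8: 'table' -> NEW (unique so far: 8)
  Token 9: 'key' -> NEW (unique so far: 9)
  Token 10: 'rarely' -> NEW (unique so far: 10)
Unique types: ('before', 'blue', 'child', 'field', 'found', 'key', 'quick', 'rarely', 'table', 'until')
Vocabulary size: 10

10


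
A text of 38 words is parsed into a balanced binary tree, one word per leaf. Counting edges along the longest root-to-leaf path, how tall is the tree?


In a balanced binary tree with n leaves the deepest leaf is ceil(log2(n)) edges below the root.
log2(38) = 5.2479
ceil(5.2479) = 6
height (edges) = 6

6


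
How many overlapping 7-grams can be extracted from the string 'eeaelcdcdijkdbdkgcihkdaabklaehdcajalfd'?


String 'eeaelcdcdijkdbdkgcihkdaabklaehdcajalfd' has length L = 38.
Number of overlapping n-grams = L - n + 1
Substituting: 38 - 7 + 1 = 32

32


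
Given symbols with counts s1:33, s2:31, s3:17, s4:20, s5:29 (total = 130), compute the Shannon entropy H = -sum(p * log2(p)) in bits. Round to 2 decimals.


Computing entropy H = -sum(p_i * log2(p_i)):
  s1: p = 33/130 = 0.2538, -p*log2(p) = 0.5021
  s2: p = 31/130 = 0.2385, -p*log2(p) = 0.4932
  s3: p = 17/130 = 0.1308, -p*log2(p) = 0.3838
  s4: p = 20/130 = 0.1538, -p*log2(p) = 0.4155
  s5: p = 29/130 = 0.2231, -p*log2(p) = 0.4828
H = sum of terms = 2.2774
Rounded to 2 decimals: 2.28

2.28


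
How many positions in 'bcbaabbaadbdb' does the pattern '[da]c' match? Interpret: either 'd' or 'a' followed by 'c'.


Pattern: [da]c means either 'd' or 'a' followed by 'c'.
Scanning 'bcbaabbaadbdb' position-by-position:
  Pos 0: window 'bc' -> no
  Pos 1: window 'cb' -> no
  Pos 2: window 'ba' -> no
  Pos 3: window 'aa' -> no
  Pos 4: window 'ab' -> no
  Pos 5: window 'bb' -> no
  Pos 6: window 'ba' -> no
  Pos 7: window 'aa' -> no
  Pos 8: window 'ad' -> no
  Pos 9: window 'db' -> no
  Pos 10: window 'bd' -> no
  Pos 11: window 'db' -> no
  Pos 12: window 'b' -> no
Total matches: 0

0


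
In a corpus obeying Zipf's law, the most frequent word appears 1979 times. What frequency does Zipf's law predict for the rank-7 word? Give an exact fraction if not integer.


Zipf's law: freq(rank) = f1 / rank
f1 = 1979, rank = 7
freq = 1979 / 7
GCD(1979, 7) = 1
Simplified: 1979/7

1979/7


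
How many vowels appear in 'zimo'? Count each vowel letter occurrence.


Scanning each character of 'zimo':
  Position 1: 'z' -> consonant (running count: 0)
  Position 2: 'i' -> vowel (running count: 1)
  Position 3: 'm' -> consonant (running count: 1)
  Position 4: 'o' -> vowel (running count: 2)
Total vowels: 2

2


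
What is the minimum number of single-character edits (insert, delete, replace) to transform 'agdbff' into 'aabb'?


Building DP table for s1='agdbff' (len 6) and s2='aabb' (len 4):
       a  a  b  b
    0  1  2  3  4
  a 1  0  1  2  3
  g 2  1  1  2  3
  d 3  2  2  2  3
  b 4  3  3  2  2
  f 5  4  4  3  3
  f 6  5  5  4  4
Edit distance = dp[6][4] = 4

4


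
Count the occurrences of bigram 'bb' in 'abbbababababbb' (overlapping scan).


Scanning 'abbbababababbb' for bigram 'bb':
  Position 0: 'ab' -> no
  Position 1: 'bb' -> MATCH
  Position 2: 'bb' -> MATCH
  Position 3: 'ba' -> no
  Position 4: 'ab' -> no
  Position 5: 'ba' -> no
  Position 6: 'ab' -> no
  Position 7: 'ba' -> no
  Position 8: 'ab' -> no
  Position 9: 'ba' -> no
  Position 10: 'ab' -> no
  Position 11: 'bb' -> MATCH
  Position 12: 'bb' -> MATCH
Total matches: 4

4


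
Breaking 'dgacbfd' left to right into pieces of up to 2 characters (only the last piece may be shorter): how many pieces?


'dgacbfd' has 7 characters.
Chunking with max size 2:
  Chunk 1: 'dg' (positions 0-1)
  Chunk 2: 'ac' (positions 2-3)
  Chunk 3: 'bf' (positions 4-5)
  Chunk 4: 'd' (positions 6-6)
Total chunks: ceil(7 / 2) = 4

4


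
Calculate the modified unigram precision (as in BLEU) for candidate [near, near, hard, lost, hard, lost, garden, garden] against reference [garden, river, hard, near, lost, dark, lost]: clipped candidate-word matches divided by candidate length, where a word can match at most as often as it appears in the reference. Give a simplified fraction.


Reference word counts: {'dark': 1, 'garden': 1, 'hard': 1, 'lost': 2, 'near': 1, 'river': 1}
Checking each candidate word (with clipping):
  'near' -> in reference (ref count 1, used 1/1) -> match (matches: 1)
  'near' -> ref count 1 already used up (1/1) -> clipped, no match (matches: 1)
  'hard' -> in reference (ref count 1, used 1/1) -> match (matches: 2)
  'lost' -> in reference (ref count 2, used 1/2) -> match (matches: 3)
  'hard' -> ref count 1 already used up (1/1) -> clipped, no match (matches: 3)
  'lost' -> in reference (ref count 2, used 2/2) -> match (matches: 4)
  'garden' -> in reference (ref count 1, used 1/1) -> match (matches: 5)
  'garden' -> ref count 1 already used up (1/1) -> clipped, no match (matches: 5)
Clipped matches: 5, Candidate length: 8
Precision = 5/8

5/8


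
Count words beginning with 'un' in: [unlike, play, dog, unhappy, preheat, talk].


Checking each word for prefix 'un':
  'unlike' -> YES, starts with 'un' (count: 1)
  'play' -> no (count: 1)
  'dog' -> no (count: 1)
  'unhappy' -> YES, starts with 'un' (count: 2)
  'preheat' -> no (count: 2)
  'talk' -> no (count: 2)
Total with prefix 'un': 2

2


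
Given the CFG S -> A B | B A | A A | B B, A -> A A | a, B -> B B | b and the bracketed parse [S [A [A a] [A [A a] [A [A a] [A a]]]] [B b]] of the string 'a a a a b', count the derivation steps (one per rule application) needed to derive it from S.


Every bracketed nonterminal node [X ...] in the tree is produced by exactly one rule application.
Reading the tree off as a leftmost derivation:
  Step 1: S  =>  A B   (applied S -> A B)
  Step 2: A B  =>  A A B   (applied A -> A A)
  Step 3: A A B  =>  a A B   (applied A -> a)
  Step 4: a A B  =>  a A A B   (applied A -> A A)
  Step 5: a A A B  =>  a a A B   (applied A -> a)
  Step 6: a a A B  =>  a a A A B   (applied A -> A A)
  Step 7: a a A A B  =>  a a a A B   (applied A -> a)
  Step 8: a a a A B  =>  a a a a B   (applied A -> a)
  Step 9: a a a a B  =>  a a a a b   (applied B -> b)
Final yield: a a a a b
Total rewrite steps: 9

9


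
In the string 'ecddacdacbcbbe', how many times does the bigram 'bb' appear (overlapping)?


Scanning 'ecddacdacbcbbe' for bigram 'bb':
  Position 0: 'ec' -> no
  Position 1: 'cd' -> no
  Position 2: 'dd' -> no
  Position 3: 'da' -> no
  Position 4: 'ac' -> no
  Position 5: 'cd' -> no
  Position 6: 'da' -> no
  Position 7: 'ac' -> no
  Position 8: 'cb' -> no
  Position 9: 'bc' -> no
  Position 10: 'cb' -> no
  Position 11: 'bb' -> MATCH
  Position 12: 'be' -> no
Total matches: 1

1


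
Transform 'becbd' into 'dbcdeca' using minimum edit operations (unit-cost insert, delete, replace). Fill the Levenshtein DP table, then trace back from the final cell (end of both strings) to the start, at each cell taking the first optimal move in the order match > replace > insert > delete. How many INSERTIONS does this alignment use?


Edit distance = 5. Backtracking from cell (5, 7) with preference match > replace > insert > delete,
then listing the resulting alignment 'becbd' -> 'dbcdeca' left to right:
  Step 1: insert 'd' [insertion #1]
  Step 2: keep 'b'
  Step 3: insert 'c' [insertion #2]
  Step 4: insert 'd' [insertion #3]
  Step 5: keep 'e'
  Step 6: keep 'c'
  Step 7: delete 'b'
  Step 8: replace d->a
Total insertions: 3

3
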